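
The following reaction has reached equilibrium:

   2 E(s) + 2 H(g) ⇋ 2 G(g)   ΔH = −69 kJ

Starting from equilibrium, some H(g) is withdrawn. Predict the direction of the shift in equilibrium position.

Removing H (g), a reactant, drives the reaction to the left.

left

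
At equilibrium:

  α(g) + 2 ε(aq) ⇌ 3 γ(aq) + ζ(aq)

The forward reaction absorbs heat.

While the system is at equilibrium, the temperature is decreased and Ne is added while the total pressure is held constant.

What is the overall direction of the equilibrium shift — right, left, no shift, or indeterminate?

left

The forward reaction is endothermic. Lowering T favours the exothermic direction — shift to the left.
Adding inert gas at constant total pressure expands the volume and lowers every reacting partial pressure. With Δn_gas = 0 − 1 = -1, Q moves away from K toward the side with fewer gas moles, so the system shifts toward the side with more gas moles — to the left.
All effects act in the same direction — net shift to the left.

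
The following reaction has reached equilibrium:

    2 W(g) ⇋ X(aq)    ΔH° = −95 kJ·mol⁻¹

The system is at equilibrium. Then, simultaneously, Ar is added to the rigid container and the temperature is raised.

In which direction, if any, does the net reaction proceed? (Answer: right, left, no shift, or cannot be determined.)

At constant volume, adding an inert gas leaves every reacting species' partial pressure unchanged, so Q is unchanged — no shift from this change.
The forward reaction is exothermic. Raising T favours the endothermic direction — shift to the left.
Only the nonzero effect(s) matter; the net shift is to the left.

left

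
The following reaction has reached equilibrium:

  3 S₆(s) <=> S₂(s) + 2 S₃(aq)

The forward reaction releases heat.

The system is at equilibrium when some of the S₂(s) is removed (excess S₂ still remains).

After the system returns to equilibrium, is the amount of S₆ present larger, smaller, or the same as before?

S₂ is a pure solid; its activity is 1 regardless of amount, so Q is unaffected — no shift from this change.
No net shift occurs, so the amount of S₆ is unchanged.

unchanged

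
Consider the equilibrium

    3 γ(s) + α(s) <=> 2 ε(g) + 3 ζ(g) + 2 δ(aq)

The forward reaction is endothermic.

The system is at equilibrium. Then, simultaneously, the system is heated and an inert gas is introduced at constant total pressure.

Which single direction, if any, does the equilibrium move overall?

The forward reaction is endothermic. Raising T favours the endothermic direction — shift to the right.
Adding inert gas at constant total pressure expands the volume and lowers every reacting partial pressure. With Δn_gas = 5 − 0 = +5, Q moves away from K toward the side with fewer gas moles, so the system shifts toward the side with more gas moles — to the right.
All effects act in the same direction — net shift to the right.

right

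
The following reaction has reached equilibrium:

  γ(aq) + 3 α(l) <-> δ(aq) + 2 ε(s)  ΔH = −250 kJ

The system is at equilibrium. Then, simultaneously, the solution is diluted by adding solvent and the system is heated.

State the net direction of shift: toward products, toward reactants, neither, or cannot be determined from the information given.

left

Dilution scales every aqueous concentration by the same factor. Δn_aq = 1 − 1 = 0, so Q is unchanged — no shift.
The forward reaction is exothermic. Raising T favours the endothermic direction — shift to the left.
Only the nonzero effect(s) matter; the net shift is to the left.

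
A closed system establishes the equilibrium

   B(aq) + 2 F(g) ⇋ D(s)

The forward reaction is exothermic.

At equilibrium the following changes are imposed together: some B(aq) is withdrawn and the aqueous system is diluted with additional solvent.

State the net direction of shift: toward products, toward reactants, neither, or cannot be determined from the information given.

left

Removing B (aq), a reactant, drives the reaction to the left.
Dilution lowers every aqueous concentration by the same factor. Δn_aq = 0 − 1 = -1, so the system shifts toward the side with more dissolved moles — to the left.
All effects act in the same direction — net shift to the left.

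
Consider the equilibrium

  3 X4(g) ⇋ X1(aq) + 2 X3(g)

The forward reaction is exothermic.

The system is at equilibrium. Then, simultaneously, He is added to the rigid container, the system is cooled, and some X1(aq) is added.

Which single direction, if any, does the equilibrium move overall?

cannot be determined

At constant volume, adding an inert gas leaves every reacting species' partial pressure unchanged, so Q is unchanged — no shift from this change.
The forward reaction is exothermic. Lowering T favours the exothermic direction — shift to the right.
Adding X1 (aq), a product, drives the reaction to the left.
The individual effects push in opposite directions; without quantitative information the net direction cannot be determined.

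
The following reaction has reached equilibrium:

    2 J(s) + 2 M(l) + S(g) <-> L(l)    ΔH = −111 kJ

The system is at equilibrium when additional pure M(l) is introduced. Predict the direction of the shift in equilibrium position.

no shift

M is a pure liquid; its activity is 1 regardless of amount, so Q is unaffected — no shift from this change.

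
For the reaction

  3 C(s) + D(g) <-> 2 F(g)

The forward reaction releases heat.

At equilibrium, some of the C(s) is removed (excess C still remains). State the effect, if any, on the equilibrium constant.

The equilibrium constant depends only on temperature. This perturbation changes neither the position of equilibrium nor K.

unchanged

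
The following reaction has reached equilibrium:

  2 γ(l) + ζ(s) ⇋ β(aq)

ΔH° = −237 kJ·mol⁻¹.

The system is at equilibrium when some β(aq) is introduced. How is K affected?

unchanged

The equilibrium constant depends only on temperature. This perturbation may move the position of equilibrium, but since T is unchanged, K itself is unchanged.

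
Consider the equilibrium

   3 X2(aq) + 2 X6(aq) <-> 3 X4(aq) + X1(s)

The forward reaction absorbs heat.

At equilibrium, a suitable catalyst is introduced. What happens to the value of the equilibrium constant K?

unchanged

The equilibrium constant depends only on temperature. This perturbation changes neither the position of equilibrium nor K.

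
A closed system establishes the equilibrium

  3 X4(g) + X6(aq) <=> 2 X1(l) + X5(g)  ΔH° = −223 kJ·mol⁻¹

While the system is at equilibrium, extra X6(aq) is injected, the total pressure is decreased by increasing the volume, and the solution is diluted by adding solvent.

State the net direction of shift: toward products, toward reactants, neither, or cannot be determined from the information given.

Adding X6 (aq), a reactant, drives the reaction to the right.
Gas moles: reactants 3, products 1 (Δn_gas = -2). Expansion shifts the system toward the side with more moles of gas — to the left.
Dilution lowers every aqueous concentration by the same factor. Δn_aq = 0 − 1 = -1, so the system shifts toward the side with more dissolved moles — to the left.
The individual effects push in opposite directions; without quantitative information the net direction cannot be determined.

cannot be determined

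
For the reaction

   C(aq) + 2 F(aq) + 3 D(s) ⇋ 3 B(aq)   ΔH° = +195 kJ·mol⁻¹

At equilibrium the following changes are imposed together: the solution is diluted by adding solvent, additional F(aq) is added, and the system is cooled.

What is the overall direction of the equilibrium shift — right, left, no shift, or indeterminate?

cannot be determined

Dilution scales every aqueous concentration by the same factor. Δn_aq = 3 − 3 = 0, so Q is unchanged — no shift.
Adding F (aq), a reactant, drives the reaction to the right.
The forward reaction is endothermic. Lowering T favours the exothermic direction — shift to the left.
The individual effects push in opposite directions; without quantitative information the net direction cannot be determined.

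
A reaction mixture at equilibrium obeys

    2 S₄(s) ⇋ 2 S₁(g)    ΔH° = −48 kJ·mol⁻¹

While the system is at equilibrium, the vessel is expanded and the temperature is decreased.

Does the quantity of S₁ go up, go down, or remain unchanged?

Gas moles: reactants 0, products 2 (Δn_gas = +2). Expansion shifts the system toward the side with more moles of gas — to the right.
The forward reaction is exothermic. Lowering T favours the exothermic direction — shift to the right.
The net shift is to the right. S₁ is a product, so its amount increases.

increases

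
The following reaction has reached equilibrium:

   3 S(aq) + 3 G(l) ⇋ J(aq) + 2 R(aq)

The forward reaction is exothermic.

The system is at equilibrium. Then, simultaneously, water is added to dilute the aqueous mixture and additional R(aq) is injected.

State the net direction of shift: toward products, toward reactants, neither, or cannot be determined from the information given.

Dilution scales every aqueous concentration by the same factor. Δn_aq = 3 − 3 = 0, so Q is unchanged — no shift.
Adding R (aq), a product, drives the reaction to the left.
Only the nonzero effect(s) matter; the net shift is to the left.

left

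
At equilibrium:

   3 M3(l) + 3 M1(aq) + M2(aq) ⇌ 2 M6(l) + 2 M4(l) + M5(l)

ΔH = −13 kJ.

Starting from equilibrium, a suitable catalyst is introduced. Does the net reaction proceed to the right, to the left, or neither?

A catalyst speeds both forward and reverse rates equally; it changes neither Q nor K — no shift from this change.

no shift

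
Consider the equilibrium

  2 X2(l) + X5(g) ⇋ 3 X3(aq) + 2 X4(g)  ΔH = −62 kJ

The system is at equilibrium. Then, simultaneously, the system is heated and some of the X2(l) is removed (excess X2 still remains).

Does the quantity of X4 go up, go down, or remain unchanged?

The forward reaction is exothermic. Raising T favours the endothermic direction — shift to the left.
X2 is a pure liquid; its activity is 1 regardless of amount, so Q is unaffected — no shift from this change.
The net shift is to the left. X4 is a product, so its amount decreases.

decreases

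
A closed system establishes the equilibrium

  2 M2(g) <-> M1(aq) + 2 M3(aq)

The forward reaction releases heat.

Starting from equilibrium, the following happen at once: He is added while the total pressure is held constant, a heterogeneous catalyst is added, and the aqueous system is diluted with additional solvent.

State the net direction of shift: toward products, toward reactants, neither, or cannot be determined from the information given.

cannot be determined

Adding inert gas at constant total pressure expands the volume and lowers every reacting partial pressure. With Δn_gas = 0 − 2 = -2, Q moves away from K toward the side with fewer gas moles, so the system shifts toward the side with more gas moles — to the left.
A catalyst speeds both forward and reverse rates equally; it changes neither Q nor K — no shift from this change.
Dilution lowers every aqueous concentration by the same factor. Δn_aq = 3 − 0 = +3, so the system shifts toward the side with more dissolved moles — to the right.
The individual effects push in opposite directions; without quantitative information the net direction cannot be determined.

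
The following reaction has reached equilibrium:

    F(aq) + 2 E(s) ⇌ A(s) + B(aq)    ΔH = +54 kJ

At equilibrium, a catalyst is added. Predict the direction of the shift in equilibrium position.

no shift

A catalyst speeds both forward and reverse rates equally; it changes neither Q nor K — no shift from this change.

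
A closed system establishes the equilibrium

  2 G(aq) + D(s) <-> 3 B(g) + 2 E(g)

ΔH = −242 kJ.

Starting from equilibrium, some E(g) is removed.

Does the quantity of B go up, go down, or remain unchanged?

Removing E (g), a product, drives the reaction to the right.
The net shift is to the right. B is a product, so its amount increases.

increases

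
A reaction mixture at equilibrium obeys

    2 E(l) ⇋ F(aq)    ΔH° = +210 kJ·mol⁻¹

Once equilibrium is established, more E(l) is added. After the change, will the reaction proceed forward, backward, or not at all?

no shift

E is a pure liquid; its activity is 1 regardless of amount, so Q is unaffected — no shift from this change.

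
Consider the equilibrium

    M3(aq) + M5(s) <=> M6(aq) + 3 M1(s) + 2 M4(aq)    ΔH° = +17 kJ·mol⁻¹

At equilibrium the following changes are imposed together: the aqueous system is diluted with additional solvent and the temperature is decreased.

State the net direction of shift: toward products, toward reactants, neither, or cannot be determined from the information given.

cannot be determined

Dilution lowers every aqueous concentration by the same factor. Δn_aq = 3 − 1 = +2, so the system shifts toward the side with more dissolved moles — to the right.
The forward reaction is endothermic. Lowering T favours the exothermic direction — shift to the left.
The individual effects push in opposite directions; without quantitative information the net direction cannot be determined.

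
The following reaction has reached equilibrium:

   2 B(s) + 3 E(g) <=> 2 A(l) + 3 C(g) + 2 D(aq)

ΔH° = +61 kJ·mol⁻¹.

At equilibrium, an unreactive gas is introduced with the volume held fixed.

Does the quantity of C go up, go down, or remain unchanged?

At constant volume, adding an inert gas leaves every reacting species' partial pressure unchanged, so Q is unchanged — no shift from this change.
No net shift occurs, so the amount of C is unchanged.

unchanged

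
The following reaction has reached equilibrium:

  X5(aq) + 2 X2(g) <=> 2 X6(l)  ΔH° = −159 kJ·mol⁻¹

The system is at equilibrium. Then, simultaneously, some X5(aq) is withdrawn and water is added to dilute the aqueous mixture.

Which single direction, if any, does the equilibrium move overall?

left

Removing X5 (aq), a reactant, drives the reaction to the left.
Dilution lowers every aqueous concentration by the same factor. Δn_aq = 0 − 1 = -1, so the system shifts toward the side with more dissolved moles — to the left.
All effects act in the same direction — net shift to the left.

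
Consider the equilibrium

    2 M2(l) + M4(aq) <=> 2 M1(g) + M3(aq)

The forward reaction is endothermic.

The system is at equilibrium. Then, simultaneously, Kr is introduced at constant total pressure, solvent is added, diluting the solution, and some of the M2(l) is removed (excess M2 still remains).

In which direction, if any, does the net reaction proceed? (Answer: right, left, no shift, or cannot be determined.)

right

Adding inert gas at constant total pressure expands the volume and lowers every reacting partial pressure. With Δn_gas = 2 − 0 = +2, Q moves away from K toward the side with fewer gas moles, so the system shifts toward the side with more gas moles — to the right.
Dilution scales every aqueous concentration by the same factor. Δn_aq = 1 − 1 = 0, so Q is unchanged — no shift.
M2 is a pure liquid; its activity is 1 regardless of amount, so Q is unaffected — no shift from this change.
Only the nonzero effect(s) matter; the net shift is to the right.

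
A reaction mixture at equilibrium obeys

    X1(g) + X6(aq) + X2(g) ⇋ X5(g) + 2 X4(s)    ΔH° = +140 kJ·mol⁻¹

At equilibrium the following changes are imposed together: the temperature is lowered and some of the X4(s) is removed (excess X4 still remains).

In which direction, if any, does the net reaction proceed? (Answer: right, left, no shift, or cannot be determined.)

The forward reaction is endothermic. Lowering T favours the exothermic direction — shift to the left.
X4 is a pure solid; its activity is 1 regardless of amount, so Q is unaffected — no shift from this change.
Only the nonzero effect(s) matter; the net shift is to the left.

left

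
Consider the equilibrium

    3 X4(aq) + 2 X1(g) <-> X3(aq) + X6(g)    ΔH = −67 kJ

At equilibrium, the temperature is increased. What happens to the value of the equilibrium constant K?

decreases

K depends on temperature via the van 't Hoff relation. The forward reaction is exothermic, so raising T decreases K.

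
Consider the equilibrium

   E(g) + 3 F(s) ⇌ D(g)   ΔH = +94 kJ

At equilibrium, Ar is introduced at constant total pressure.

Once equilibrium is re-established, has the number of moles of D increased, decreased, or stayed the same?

Adding inert gas at constant total pressure expands the volume, scaling every reacting partial pressure by the same factor. Δn_gas = 1 − 1 = 0, so Q is unchanged — no shift.
No net shift occurs, so the amount of D is unchanged.

unchanged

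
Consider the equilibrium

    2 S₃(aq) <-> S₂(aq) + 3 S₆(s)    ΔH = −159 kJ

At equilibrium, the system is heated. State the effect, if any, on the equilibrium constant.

decreases

K depends on temperature via the van 't Hoff relation. The forward reaction is exothermic, so raising T decreases K.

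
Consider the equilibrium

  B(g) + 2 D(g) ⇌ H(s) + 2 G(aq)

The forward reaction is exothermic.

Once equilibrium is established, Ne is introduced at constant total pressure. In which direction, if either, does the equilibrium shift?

left

Adding inert gas at constant total pressure expands the volume and lowers every reacting partial pressure. With Δn_gas = 0 − 3 = -3, Q moves away from K toward the side with fewer gas moles, so the system shifts toward the side with more gas moles — to the left.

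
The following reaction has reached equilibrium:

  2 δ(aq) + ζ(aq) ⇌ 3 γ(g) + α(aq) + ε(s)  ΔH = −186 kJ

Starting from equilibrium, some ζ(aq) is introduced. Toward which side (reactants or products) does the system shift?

Adding ζ (aq), a reactant, drives the reaction to the right.

right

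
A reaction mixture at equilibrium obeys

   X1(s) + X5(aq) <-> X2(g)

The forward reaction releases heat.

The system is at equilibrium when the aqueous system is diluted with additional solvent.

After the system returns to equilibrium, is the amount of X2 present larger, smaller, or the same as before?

decreases

Dilution lowers every aqueous concentration by the same factor. Δn_aq = 0 − 1 = -1, so the system shifts toward the side with more dissolved moles — to the left.
The net shift is to the left. X2 is a product, so its amount decreases.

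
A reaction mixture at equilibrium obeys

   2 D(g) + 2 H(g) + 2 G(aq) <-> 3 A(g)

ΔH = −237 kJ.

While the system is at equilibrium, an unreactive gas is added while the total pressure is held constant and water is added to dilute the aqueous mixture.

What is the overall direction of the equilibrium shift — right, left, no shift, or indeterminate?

Adding inert gas at constant total pressure expands the volume and lowers every reacting partial pressure. With Δn_gas = 3 − 4 = -1, Q moves away from K toward the side with fewer gas moles, so the system shifts toward the side with more gas moles — to the left.
Dilution lowers every aqueous concentration by the same factor. Δn_aq = 0 − 2 = -2, so the system shifts toward the side with more dissolved moles — to the left.
All effects act in the same direction — net shift to the left.

left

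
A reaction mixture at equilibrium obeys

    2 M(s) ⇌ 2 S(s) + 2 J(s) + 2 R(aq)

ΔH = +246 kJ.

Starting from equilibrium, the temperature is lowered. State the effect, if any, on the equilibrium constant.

K depends on temperature via the van 't Hoff relation. The forward reaction is endothermic, so lowering T decreases K.

decreases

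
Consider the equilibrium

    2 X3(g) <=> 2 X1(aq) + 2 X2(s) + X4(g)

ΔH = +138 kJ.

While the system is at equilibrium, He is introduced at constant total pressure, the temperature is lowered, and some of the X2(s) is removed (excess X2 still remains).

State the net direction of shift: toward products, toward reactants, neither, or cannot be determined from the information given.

Adding inert gas at constant total pressure expands the volume and lowers every reacting partial pressure. With Δn_gas = 1 − 2 = -1, Q moves away from K toward the side with fewer gas moles, so the system shifts toward the side with more gas moles — to the left.
The forward reaction is endothermic. Lowering T favours the exothermic direction — shift to the left.
X2 is a pure solid; its activity is 1 regardless of amount, so Q is unaffected — no shift from this change.
Only the nonzero effect(s) matter; the net shift is to the left.

left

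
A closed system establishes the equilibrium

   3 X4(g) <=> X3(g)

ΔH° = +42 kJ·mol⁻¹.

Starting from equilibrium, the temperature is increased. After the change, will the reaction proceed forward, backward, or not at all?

right

The forward reaction is endothermic. Raising T favours the endothermic direction — shift to the right.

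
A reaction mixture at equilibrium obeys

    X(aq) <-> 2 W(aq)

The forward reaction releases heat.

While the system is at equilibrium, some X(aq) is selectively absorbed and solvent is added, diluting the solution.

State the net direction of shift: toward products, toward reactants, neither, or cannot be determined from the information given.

Removing X (aq), a reactant, drives the reaction to the left.
Dilution lowers every aqueous concentration by the same factor. Δn_aq = 2 − 1 = +1, so the system shifts toward the side with more dissolved moles — to the right.
The individual effects push in opposite directions; without quantitative information the net direction cannot be determined.

cannot be determined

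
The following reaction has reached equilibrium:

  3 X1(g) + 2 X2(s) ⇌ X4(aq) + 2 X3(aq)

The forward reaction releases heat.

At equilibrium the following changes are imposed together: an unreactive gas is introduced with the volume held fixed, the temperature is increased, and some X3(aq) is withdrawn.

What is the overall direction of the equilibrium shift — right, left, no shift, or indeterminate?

At constant volume, adding an inert gas leaves every reacting species' partial pressure unchanged, so Q is unchanged — no shift from this change.
The forward reaction is exothermic. Raising T favours the endothermic direction — shift to the left.
Removing X3 (aq), a product, drives the reaction to the right.
The individual effects push in opposite directions; without quantitative information the net direction cannot be determined.

cannot be determined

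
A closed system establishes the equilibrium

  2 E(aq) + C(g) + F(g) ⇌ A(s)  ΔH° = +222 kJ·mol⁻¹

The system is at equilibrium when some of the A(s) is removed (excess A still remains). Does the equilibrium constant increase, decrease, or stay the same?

unchanged

The equilibrium constant depends only on temperature. This perturbation changes neither the position of equilibrium nor K.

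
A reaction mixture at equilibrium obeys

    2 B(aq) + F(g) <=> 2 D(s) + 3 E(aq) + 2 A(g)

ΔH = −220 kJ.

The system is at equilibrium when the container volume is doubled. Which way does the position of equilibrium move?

Gas moles: reactants 1, products 2 (Δn_gas = +1). Expansion shifts the system toward the side with more moles of gas — to the right.

right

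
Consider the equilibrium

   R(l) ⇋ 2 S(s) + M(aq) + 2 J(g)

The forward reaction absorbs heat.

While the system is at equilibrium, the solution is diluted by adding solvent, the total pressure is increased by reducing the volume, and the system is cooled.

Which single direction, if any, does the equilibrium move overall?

Dilution lowers every aqueous concentration by the same factor. Δn_aq = 1 − 0 = +1, so the system shifts toward the side with more dissolved moles — to the right.
Gas moles: reactants 0, products 2 (Δn_gas = +2). Compression shifts the system toward the side with fewer moles of gas — to the left.
The forward reaction is endothermic. Lowering T favours the exothermic direction — shift to the left.
The individual effects push in opposite directions; without quantitative information the net direction cannot be determined.

cannot be determined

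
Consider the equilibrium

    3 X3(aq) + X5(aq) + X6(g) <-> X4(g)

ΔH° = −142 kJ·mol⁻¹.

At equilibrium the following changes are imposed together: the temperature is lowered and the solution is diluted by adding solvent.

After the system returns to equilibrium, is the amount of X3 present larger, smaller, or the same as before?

cannot be determined

The forward reaction is exothermic. Lowering T favours the exothermic direction — shift to the right.
Dilution lowers every aqueous concentration by the same factor. Δn_aq = 0 − 4 = -4, so the system shifts toward the side with more dissolved moles — to the left.
The two effects oppose each other, so the net shift — and hence the change in X3 — cannot be determined from the given information.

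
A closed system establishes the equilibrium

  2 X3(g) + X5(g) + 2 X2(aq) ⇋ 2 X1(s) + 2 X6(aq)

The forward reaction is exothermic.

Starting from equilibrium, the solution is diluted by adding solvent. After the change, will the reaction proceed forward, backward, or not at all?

no shift

Dilution scales every aqueous concentration by the same factor. Δn_aq = 2 − 2 = 0, so Q is unchanged — no shift.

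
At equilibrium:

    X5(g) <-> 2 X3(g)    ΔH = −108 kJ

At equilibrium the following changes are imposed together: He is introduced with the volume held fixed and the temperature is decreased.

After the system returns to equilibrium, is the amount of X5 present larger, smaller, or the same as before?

decreases

At constant volume, adding an inert gas leaves every reacting species' partial pressure unchanged, so Q is unchanged — no shift from this change.
The forward reaction is exothermic. Lowering T favours the exothermic direction — shift to the right.
The net shift is to the right. X5 is a reactant, so its amount decreases.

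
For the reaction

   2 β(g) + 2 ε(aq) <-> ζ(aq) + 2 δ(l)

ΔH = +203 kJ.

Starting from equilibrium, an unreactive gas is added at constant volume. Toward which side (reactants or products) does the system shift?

At constant volume, adding an inert gas leaves every reacting species' partial pressure unchanged, so Q is unchanged — no shift from this change.

no shift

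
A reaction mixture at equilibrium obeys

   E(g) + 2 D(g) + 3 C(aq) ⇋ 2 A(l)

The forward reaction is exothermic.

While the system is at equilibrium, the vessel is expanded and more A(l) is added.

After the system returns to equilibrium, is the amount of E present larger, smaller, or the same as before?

Gas moles: reactants 3, products 0 (Δn_gas = -3). Expansion shifts the system toward the side with more moles of gas — to the left.
A is a pure liquid; its activity is 1 regardless of amount, so Q is unaffected — no shift from this change.
The net shift is to the left. E is a reactant, so its amount increases.

increases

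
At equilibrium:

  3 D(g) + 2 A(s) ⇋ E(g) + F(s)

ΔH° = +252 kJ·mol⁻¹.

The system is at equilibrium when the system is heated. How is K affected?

K depends on temperature via the van 't Hoff relation. The forward reaction is endothermic, so raising T increases K.

increases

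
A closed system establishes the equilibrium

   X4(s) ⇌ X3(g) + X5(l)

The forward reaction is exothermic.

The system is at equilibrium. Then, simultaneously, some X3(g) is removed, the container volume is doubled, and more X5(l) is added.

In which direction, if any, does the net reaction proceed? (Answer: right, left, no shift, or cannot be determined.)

right

Removing X3 (g), a product, drives the reaction to the right.
Gas moles: reactants 0, products 1 (Δn_gas = +1). Expansion shifts the system toward the side with more moles of gas — to the right.
X5 is a pure liquid; its activity is 1 regardless of amount, so Q is unaffected — no shift from this change.
Only the nonzero effect(s) matter; the net shift is to the right.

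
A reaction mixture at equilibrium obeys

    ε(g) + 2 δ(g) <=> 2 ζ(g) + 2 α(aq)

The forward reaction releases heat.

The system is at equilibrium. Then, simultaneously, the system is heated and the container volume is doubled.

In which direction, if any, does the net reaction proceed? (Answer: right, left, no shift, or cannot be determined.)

left

The forward reaction is exothermic. Raising T favours the endothermic direction — shift to the left.
Gas moles: reactants 3, products 2 (Δn_gas = -1). Expansion shifts the system toward the side with more moles of gas — to the left.
All effects act in the same direction — net shift to the left.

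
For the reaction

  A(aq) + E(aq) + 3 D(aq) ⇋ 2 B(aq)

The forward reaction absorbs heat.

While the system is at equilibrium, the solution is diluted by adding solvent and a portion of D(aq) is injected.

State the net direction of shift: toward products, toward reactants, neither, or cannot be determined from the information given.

Dilution lowers every aqueous concentration by the same factor. Δn_aq = 2 − 5 = -3, so the system shifts toward the side with more dissolved moles — to the left.
Adding D (aq), a reactant, drives the reaction to the right.
The individual effects push in opposite directions; without quantitative information the net direction cannot be determined.

cannot be determined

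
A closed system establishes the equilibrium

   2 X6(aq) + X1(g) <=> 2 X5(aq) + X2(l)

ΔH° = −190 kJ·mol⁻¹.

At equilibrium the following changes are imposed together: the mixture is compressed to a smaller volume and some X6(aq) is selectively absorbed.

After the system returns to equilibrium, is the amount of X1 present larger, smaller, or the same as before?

cannot be determined

Gas moles: reactants 1, products 0 (Δn_gas = -1). Compression shifts the system toward the side with fewer moles of gas — to the right.
Removing X6 (aq), a reactant, drives the reaction to the left.
The two effects oppose each other, so the net shift — and hence the change in X1 — cannot be determined from the given information.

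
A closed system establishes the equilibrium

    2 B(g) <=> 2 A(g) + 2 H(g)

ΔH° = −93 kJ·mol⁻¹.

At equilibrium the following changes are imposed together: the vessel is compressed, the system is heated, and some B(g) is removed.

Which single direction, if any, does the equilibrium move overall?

left

Gas moles: reactants 2, products 4 (Δn_gas = +2). Compression shifts the system toward the side with fewer moles of gas — to the left.
The forward reaction is exothermic. Raising T favours the endothermic direction — shift to the left.
Removing B (g), a reactant, drives the reaction to the left.
All effects act in the same direction — net shift to the left.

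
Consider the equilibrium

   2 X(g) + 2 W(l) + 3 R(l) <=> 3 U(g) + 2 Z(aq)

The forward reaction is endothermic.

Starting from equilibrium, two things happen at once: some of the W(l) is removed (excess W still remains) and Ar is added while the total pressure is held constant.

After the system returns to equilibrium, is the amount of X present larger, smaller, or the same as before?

decreases

W is a pure liquid; its activity is 1 regardless of amount, so Q is unaffected — no shift from this change.
Adding inert gas at constant total pressure expands the volume and lowers every reacting partial pressure. With Δn_gas = 3 − 2 = +1, Q moves away from K toward the side with fewer gas moles, so the system shifts toward the side with more gas moles — to the right.
The net shift is to the right. X is a reactant, so its amount decreases.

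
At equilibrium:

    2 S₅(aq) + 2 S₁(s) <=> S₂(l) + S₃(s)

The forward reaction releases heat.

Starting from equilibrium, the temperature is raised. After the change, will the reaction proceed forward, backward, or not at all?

left

The forward reaction is exothermic. Raising T favours the endothermic direction — shift to the left.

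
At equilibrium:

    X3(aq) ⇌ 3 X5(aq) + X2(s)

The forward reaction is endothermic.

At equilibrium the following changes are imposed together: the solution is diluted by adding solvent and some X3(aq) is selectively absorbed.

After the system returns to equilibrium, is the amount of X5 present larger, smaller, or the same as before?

cannot be determined

Dilution lowers every aqueous concentration by the same factor. Δn_aq = 3 − 1 = +2, so the system shifts toward the side with more dissolved moles — to the right.
Removing X3 (aq), a reactant, drives the reaction to the left.
The two effects oppose each other, so the net shift — and hence the change in X5 — cannot be determined from the given information.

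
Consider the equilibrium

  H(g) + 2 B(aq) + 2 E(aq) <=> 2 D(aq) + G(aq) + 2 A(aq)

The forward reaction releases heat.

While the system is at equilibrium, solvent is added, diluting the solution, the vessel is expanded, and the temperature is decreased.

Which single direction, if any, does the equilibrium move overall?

Dilution lowers every aqueous concentration by the same factor. Δn_aq = 5 − 4 = +1, so the system shifts toward the side with more dissolved moles — to the right.
Gas moles: reactants 1, products 0 (Δn_gas = -1). Expansion shifts the system toward the side with more moles of gas — to the left.
The forward reaction is exothermic. Lowering T favours the exothermic direction — shift to the right.
The individual effects push in opposite directions; without quantitative information the net direction cannot be determined.

cannot be determined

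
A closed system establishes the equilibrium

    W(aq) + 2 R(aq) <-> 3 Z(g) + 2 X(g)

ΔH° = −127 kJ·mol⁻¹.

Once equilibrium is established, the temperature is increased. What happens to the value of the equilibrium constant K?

decreases

K depends on temperature via the van 't Hoff relation. The forward reaction is exothermic, so raising T decreases K.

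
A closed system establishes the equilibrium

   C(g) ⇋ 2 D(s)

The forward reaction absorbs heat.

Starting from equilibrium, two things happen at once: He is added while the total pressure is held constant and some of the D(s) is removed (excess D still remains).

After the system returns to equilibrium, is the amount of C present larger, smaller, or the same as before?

Adding inert gas at constant total pressure expands the volume and lowers every reacting partial pressure. With Δn_gas = 0 − 1 = -1, Q moves away from K toward the side with fewer gas moles, so the system shifts toward the side with more gas moles — to the left.
D is a pure solid; its activity is 1 regardless of amount, so Q is unaffected — no shift from this change.
The net shift is to the left. C is a reactant, so its amount increases.

increases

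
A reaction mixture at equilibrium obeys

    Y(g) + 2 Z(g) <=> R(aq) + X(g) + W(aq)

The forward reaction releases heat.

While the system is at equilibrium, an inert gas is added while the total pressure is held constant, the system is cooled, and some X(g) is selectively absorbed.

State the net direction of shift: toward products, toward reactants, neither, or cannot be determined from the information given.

cannot be determined

Adding inert gas at constant total pressure expands the volume and lowers every reacting partial pressure. With Δn_gas = 1 − 3 = -2, Q moves away from K toward the side with fewer gas moles, so the system shifts toward the side with more gas moles — to the left.
The forward reaction is exothermic. Lowering T favours the exothermic direction — shift to the right.
Removing X (g), a product, drives the reaction to the right.
The individual effects push in opposite directions; without quantitative information the net direction cannot be determined.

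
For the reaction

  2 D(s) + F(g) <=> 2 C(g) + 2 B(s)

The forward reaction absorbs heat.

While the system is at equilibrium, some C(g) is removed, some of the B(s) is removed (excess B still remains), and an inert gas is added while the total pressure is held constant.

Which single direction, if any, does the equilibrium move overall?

right

Removing C (g), a product, drives the reaction to the right.
B is a pure solid; its activity is 1 regardless of amount, so Q is unaffected — no shift from this change.
Adding inert gas at constant total pressure expands the volume and lowers every reacting partial pressure. With Δn_gas = 2 − 1 = +1, Q moves away from K toward the side with fewer gas moles, so the system shifts toward the side with more gas moles — to the right.
Only the nonzero effect(s) matter; the net shift is to the right.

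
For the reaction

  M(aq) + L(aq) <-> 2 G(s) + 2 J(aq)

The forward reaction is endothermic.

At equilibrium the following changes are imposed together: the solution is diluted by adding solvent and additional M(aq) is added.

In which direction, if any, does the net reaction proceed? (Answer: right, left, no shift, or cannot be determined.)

right

Dilution scales every aqueous concentration by the same factor. Δn_aq = 2 − 2 = 0, so Q is unchanged — no shift.
Adding M (aq), a reactant, drives the reaction to the right.
Only the nonzero effect(s) matter; the net shift is to the right.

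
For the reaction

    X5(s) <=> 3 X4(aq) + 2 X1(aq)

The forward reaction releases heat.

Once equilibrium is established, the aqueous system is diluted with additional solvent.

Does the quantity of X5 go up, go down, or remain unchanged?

Dilution lowers every aqueous concentration by the same factor. Δn_aq = 5 − 0 = +5, so the system shifts toward the side with more dissolved moles — to the right.
The net shift is to the right. X5 is a reactant, so its amount decreases.

decreases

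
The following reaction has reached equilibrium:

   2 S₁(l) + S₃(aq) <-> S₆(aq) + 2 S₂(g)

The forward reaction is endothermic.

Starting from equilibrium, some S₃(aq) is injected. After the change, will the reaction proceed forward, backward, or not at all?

Adding S₃ (aq), a reactant, drives the reaction to the right.

right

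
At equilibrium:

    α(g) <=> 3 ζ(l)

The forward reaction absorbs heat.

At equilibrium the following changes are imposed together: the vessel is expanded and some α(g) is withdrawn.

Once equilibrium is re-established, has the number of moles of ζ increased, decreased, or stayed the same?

Gas moles: reactants 1, products 0 (Δn_gas = -1). Expansion shifts the system toward the side with more moles of gas — to the left.
Removing α (g), a reactant, drives the reaction to the left.
The net shift is to the left. ζ is a product, so its amount decreases.

decreases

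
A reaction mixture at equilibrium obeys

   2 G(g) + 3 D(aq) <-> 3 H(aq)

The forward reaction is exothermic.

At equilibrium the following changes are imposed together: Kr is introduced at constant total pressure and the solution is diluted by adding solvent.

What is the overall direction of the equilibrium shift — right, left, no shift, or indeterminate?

Adding inert gas at constant total pressure expands the volume and lowers every reacting partial pressure. With Δn_gas = 0 − 2 = -2, Q moves away from K toward the side with fewer gas moles, so the system shifts toward the side with more gas moles — to the left.
Dilution scales every aqueous concentration by the same factor. Δn_aq = 3 − 3 = 0, so Q is unchanged — no shift.
Only the nonzero effect(s) matter; the net shift is to the left.

left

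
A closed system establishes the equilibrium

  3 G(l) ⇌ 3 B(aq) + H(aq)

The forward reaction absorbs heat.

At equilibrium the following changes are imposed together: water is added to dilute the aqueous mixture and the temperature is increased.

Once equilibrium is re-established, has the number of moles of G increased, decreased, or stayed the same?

Dilution lowers every aqueous concentration by the same factor. Δn_aq = 4 − 0 = +4, so the system shifts toward the side with more dissolved moles — to the right.
The forward reaction is endothermic. Raising T favours the endothermic direction — shift to the right.
The net shift is to the right. G is a reactant, so its amount decreases.

decreases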